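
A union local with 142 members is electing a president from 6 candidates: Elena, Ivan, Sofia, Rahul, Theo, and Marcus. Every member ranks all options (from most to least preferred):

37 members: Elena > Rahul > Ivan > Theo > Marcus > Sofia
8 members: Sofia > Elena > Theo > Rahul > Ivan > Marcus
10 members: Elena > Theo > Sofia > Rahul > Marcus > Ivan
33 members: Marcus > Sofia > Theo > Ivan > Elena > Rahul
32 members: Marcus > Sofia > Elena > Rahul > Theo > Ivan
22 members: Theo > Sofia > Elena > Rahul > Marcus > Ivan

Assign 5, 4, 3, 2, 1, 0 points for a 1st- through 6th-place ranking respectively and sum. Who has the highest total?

Elena

Elena: 37·5 + 8·4 + 10·5 + 33·1 + 32·3 + 22·3 = 462
Ivan: 37·3 + 8·1 + 10·0 + 33·2 + 32·0 + 22·0 = 185
Sofia: 37·0 + 8·5 + 10·3 + 33·4 + 32·4 + 22·4 = 418
Rahul: 37·4 + 8·2 + 10·2 + 33·0 + 32·2 + 22·2 = 292
Theo: 37·2 + 8·3 + 10·4 + 33·3 + 32·1 + 22·5 = 379
Marcus: 37·1 + 8·0 + 10·1 + 33·5 + 32·5 + 22·1 = 394
Elena has the highest Borda score (462).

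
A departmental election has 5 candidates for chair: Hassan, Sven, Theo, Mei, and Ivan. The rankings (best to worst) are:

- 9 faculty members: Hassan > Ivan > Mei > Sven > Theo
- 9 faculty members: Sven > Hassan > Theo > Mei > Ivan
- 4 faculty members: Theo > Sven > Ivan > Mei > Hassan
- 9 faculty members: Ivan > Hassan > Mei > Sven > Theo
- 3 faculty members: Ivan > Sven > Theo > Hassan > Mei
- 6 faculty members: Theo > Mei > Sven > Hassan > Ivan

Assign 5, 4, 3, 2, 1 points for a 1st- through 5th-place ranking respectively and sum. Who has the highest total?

Hassan

Hassan: 9·5 + 9·4 + 4·1 + 9·4 + 3·2 + 6·2 = 139
Sven: 9·2 + 9·5 + 4·4 + 9·2 + 3·4 + 6·3 = 127
Theo: 9·1 + 9·3 + 4·5 + 9·1 + 3·3 + 6·5 = 104
Mei: 9·3 + 9·2 + 4·2 + 9·3 + 3·1 + 6·4 = 107
Ivan: 9·4 + 9·1 + 4·3 + 9·5 + 3·5 + 6·1 = 123
Hassan has the highest Borda score (139).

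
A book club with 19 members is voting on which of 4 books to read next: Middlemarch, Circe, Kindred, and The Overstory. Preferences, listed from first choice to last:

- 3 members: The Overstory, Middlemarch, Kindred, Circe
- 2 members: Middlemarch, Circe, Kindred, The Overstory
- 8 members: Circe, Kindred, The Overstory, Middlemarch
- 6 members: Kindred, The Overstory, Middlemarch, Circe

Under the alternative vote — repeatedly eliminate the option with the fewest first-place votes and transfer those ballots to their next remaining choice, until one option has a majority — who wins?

Circe

Round 1: Middlemarch 2, Circe 8, Kindred 6, The Overstory 3. Eliminate Middlemarch.
Round 2: Circe 10, Kindred 6, The Overstory 3. Circe has a majority.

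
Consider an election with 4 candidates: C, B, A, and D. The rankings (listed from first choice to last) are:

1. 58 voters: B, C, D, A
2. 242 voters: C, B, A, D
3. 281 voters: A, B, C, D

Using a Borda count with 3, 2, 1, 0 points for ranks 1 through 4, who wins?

B

C: 58·2 + 242·3 + 281·1 = 1123
B: 58·3 + 242·2 + 281·2 = 1220
A: 58·0 + 242·1 + 281·3 = 1085
D: 58·1 + 242·0 + 281·0 = 58
B has the highest Borda score (1220).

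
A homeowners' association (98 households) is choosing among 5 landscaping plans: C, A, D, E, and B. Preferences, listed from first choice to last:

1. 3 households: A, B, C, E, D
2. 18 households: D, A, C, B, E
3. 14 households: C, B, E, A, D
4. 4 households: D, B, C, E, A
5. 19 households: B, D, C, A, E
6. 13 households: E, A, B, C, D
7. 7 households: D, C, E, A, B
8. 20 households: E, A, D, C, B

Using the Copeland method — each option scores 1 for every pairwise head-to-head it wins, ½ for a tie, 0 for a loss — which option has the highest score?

A

C: beats E and B; loses to A and D → score 2.
A: beats C, D, and B; loses to E → score 3.
D: beats C; ties B; loses to A and E → score 1.5.
E: beats A and D; loses to C and B → score 2.
B: beats E; ties D; loses to C and A → score 1.5.
A has the best pairwise record.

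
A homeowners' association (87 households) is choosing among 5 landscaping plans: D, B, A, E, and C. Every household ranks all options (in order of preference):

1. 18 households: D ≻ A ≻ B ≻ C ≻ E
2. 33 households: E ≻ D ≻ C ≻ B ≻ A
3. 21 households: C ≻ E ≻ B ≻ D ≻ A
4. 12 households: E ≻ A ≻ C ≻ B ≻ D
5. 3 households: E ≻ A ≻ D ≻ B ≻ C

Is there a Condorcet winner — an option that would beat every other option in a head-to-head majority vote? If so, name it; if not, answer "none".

E

E vs D: 69–18 for E.
E vs B: 69–18 for E.
E vs A: 69–18 for E.
E vs C: 48–39 for E.
E beats every other option head-to-head.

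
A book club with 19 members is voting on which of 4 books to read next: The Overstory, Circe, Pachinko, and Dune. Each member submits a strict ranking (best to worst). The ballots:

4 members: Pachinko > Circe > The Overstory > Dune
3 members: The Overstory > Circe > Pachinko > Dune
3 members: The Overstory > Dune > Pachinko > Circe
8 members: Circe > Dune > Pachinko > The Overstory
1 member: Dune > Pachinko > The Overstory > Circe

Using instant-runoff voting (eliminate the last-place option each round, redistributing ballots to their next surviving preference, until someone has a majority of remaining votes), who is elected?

Circe

Round 1: The Overstory 6, Circe 8, Pachinko 4, Dune 1. Eliminate Dune.
Round 2: The Overstory 6, Circe 8, Pachinko 5. Eliminate Pachinko.
Round 3: The Overstory 7, Circe 12. Circe has a majority.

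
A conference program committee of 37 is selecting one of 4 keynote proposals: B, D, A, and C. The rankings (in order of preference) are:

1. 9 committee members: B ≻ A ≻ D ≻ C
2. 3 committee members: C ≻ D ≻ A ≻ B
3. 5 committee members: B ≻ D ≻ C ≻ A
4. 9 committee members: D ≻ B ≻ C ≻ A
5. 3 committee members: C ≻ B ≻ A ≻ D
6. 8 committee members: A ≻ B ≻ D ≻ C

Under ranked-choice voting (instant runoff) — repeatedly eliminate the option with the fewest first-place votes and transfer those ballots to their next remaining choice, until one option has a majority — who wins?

B

Round 1: B 14, D 9, A 8, C 6. Eliminate C.
Round 2: B 17, D 12, A 8. Eliminate A.
Round 3: B 25, D 12. B has a majority.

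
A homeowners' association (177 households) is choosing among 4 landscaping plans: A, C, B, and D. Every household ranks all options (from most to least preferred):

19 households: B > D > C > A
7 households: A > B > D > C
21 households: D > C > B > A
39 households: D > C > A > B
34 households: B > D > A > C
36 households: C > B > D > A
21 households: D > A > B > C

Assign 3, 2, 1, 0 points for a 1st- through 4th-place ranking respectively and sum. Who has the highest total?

D

A: 19·0 + 7·3 + 21·0 + 39·1 + 34·1 + 36·0 + 21·2 = 136
C: 19·1 + 7·0 + 21·2 + 39·2 + 34·0 + 36·3 + 21·0 = 247
B: 19·3 + 7·2 + 21·1 + 39·0 + 34·3 + 36·2 + 21·1 = 287
D: 19·2 + 7·1 + 21·3 + 39·3 + 34·2 + 36·1 + 21·3 = 392
D has the highest Borda score (392).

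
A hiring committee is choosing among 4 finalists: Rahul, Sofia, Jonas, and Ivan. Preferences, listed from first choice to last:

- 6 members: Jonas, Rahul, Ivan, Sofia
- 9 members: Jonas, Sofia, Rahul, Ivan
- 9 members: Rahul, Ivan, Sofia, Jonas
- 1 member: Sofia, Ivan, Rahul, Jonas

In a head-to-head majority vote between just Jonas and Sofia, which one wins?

Voters preferring Jonas to Sofia: 15; preferring Sofia to Jonas: 10.
Jonas wins the head-to-head.

Jonas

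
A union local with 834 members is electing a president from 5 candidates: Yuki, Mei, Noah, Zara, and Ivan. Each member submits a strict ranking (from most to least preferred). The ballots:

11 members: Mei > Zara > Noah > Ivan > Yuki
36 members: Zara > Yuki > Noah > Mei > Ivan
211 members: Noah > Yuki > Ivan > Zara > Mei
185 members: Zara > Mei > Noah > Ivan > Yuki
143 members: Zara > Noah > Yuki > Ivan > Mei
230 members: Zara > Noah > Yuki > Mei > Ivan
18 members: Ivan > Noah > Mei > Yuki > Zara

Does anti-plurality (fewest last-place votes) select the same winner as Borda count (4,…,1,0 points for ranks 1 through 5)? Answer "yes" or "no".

no

Anti-plurality — last-place votes: Yuki 196, Mei 354, Noah 0, Zara 18, Ivan 266. Winner: Noah.
Borda — scores: Yuki 1505, Mei 901, Noah 2481, Zara 2620, Ivan 833. Winner: Zara.
The two methods disagree.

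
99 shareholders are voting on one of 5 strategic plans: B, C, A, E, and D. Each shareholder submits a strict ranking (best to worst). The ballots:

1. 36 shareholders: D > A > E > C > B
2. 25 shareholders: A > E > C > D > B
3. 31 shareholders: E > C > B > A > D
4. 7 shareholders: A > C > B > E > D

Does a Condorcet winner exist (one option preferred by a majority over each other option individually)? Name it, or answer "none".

A vs B: 68–31 for A.
A vs C: 68–31 for A.
A vs E: 68–31 for A.
A vs D: 63–36 for A.
A beats every other option head-to-head.

A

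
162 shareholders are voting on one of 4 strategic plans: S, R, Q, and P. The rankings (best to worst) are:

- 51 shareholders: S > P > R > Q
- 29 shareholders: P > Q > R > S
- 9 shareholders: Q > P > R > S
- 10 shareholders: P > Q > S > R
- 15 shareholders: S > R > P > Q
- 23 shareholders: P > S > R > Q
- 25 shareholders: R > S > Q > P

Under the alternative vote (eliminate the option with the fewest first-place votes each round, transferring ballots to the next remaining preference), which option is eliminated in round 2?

R

Round 1: S 66, R 25, Q 9, P 62. Eliminate Q.
Round 2: S 66, R 25, P 71. Eliminate R.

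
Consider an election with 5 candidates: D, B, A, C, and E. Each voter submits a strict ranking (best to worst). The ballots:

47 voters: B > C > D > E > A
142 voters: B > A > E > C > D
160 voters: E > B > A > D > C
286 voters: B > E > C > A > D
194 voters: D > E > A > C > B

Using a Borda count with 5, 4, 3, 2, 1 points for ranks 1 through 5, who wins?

E

D: 47·3 + 142·1 + 160·2 + 286·1 + 194·5 = 1859
B: 47·5 + 142·5 + 160·4 + 286·5 + 194·1 = 3209
A: 47·1 + 142·4 + 160·3 + 286·2 + 194·3 = 2249
C: 47·4 + 142·2 + 160·1 + 286·3 + 194·2 = 1878
E: 47·2 + 142·3 + 160·5 + 286·4 + 194·4 = 3240
E has the highest Borda score (3240).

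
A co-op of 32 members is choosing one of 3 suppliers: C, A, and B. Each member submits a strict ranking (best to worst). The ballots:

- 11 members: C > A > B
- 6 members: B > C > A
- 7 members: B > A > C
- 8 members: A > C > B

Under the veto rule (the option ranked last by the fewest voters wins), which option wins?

A

Last-place votes: C 7, A 6, B 19.
A is ranked last by the fewest voters, so A wins.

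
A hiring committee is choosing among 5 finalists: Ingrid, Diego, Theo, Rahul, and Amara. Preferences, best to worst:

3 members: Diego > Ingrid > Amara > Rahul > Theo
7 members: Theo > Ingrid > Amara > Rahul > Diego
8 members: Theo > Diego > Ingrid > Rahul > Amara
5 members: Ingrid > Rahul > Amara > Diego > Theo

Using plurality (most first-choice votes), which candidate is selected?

Theo

First-place votes: Ingrid 5, Diego 3, Theo 15, Rahul 0, Amara 0.
Theo has the most first-place votes.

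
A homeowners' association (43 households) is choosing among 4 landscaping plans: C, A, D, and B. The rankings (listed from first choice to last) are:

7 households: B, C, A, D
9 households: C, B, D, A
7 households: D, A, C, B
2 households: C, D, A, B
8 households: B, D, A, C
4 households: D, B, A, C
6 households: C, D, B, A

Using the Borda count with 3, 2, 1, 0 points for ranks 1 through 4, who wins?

C: 7·2 + 9·3 + 7·1 + 2·3 + 8·0 + 4·0 + 6·3 = 72
A: 7·1 + 9·0 + 7·2 + 2·1 + 8·1 + 4·1 + 6·0 = 35
D: 7·0 + 9·1 + 7·3 + 2·2 + 8·2 + 4·3 + 6·2 = 74
B: 7·3 + 9·2 + 7·0 + 2·0 + 8·3 + 4·2 + 6·1 = 77
B has the highest Borda score (77).

B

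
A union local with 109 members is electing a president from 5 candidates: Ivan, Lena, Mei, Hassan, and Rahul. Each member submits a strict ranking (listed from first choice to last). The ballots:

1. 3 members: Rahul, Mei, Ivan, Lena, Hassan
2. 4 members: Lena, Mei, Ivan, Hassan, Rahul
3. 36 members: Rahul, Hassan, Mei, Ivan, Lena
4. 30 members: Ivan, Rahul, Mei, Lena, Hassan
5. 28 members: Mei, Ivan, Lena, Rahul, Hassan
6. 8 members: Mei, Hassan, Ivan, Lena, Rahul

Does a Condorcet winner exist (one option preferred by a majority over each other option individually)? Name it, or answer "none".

none

Checking pairwise contests:
Mei beats Ivan 79–30.
Ivan beats Lena 105–4.
Rahul beats Mei 69–40.
Ivan beats Hassan 65–44.
Ivan beats Rahul 70–39.
Every option loses at least one head-to-head, so there is no Condorcet winner.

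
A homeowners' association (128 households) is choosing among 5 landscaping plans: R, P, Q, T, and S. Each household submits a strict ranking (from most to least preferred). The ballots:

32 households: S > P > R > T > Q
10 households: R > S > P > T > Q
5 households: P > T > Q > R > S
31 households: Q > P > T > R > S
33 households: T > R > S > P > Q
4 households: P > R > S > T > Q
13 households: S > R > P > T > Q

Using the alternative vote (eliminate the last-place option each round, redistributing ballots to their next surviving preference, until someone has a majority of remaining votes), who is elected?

Round 1: R 10, P 9, Q 31, T 33, S 45. Eliminate P.
Round 2: R 14, Q 31, T 38, S 45. Eliminate R.
Round 3: Q 31, T 38, S 59. Eliminate Q.
Round 4: T 69, S 59. T has a majority.

T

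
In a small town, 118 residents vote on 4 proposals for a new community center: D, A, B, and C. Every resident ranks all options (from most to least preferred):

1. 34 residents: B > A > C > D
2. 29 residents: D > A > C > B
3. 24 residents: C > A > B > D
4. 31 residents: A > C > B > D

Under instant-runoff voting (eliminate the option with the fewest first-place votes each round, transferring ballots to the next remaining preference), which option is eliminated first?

C

Round 1: D 29, A 31, B 34, C 24. Eliminate C.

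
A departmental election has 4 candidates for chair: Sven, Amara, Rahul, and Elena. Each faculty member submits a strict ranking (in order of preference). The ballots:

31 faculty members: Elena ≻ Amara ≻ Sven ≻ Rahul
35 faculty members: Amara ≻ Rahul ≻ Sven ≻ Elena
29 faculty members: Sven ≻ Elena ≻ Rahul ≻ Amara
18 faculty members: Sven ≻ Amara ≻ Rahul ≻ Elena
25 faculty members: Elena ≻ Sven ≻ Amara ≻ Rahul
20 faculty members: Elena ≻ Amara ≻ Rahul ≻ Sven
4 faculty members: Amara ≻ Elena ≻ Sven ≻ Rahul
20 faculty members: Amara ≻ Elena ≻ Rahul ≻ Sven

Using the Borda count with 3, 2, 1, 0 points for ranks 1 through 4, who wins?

Sven: 31·1 + 35·1 + 29·3 + 18·3 + 25·2 + 20·0 + 4·1 + 20·0 = 261
Amara: 31·2 + 35·3 + 29·0 + 18·2 + 25·1 + 20·2 + 4·3 + 20·3 = 340
Rahul: 31·0 + 35·2 + 29·1 + 18·1 + 25·0 + 20·1 + 4·0 + 20·1 = 157
Elena: 31·3 + 35·0 + 29·2 + 18·0 + 25·3 + 20·3 + 4·2 + 20·2 = 334
Amara has the highest Borda score (340).

Amara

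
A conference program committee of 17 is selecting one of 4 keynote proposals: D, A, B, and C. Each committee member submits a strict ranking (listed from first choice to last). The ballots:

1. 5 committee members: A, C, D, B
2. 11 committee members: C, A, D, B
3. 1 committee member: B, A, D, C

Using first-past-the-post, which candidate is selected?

C

First-place votes: D 0, A 5, B 1, C 11.
C has the most first-place votes.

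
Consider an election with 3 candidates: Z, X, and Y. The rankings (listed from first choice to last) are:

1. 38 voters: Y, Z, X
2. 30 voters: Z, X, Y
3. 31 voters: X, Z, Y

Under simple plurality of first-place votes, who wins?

Y

First-place votes: Z 30, X 31, Y 38.
Y has the most first-place votes.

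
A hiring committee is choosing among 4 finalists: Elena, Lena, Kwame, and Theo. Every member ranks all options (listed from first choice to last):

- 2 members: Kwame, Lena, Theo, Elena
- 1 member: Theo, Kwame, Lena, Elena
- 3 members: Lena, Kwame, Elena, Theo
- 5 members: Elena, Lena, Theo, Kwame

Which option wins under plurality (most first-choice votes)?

Elena

First-place votes: Elena 5, Lena 3, Kwame 2, Theo 1.
Elena has the most first-place votes.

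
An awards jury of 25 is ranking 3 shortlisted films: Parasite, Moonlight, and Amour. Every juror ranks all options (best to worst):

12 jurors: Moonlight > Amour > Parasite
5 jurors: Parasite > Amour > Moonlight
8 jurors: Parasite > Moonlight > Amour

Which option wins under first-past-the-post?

Parasite

First-place votes: Parasite 13, Moonlight 12, Amour 0.
Parasite has the most first-place votes.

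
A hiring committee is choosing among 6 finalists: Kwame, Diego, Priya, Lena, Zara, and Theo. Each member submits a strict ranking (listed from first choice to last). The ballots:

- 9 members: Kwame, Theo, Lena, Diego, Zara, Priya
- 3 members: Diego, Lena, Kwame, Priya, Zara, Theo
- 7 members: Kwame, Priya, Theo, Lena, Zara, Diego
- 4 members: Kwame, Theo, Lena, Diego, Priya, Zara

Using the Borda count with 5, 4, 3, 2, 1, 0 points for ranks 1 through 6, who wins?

Kwame

Kwame: 9·5 + 3·3 + 7·5 + 4·5 = 109
Diego: 9·2 + 3·5 + 7·0 + 4·2 = 41
Priya: 9·0 + 3·2 + 7·4 + 4·1 = 38
Lena: 9·3 + 3·4 + 7·2 + 4·3 = 65
Zara: 9·1 + 3·1 + 7·1 + 4·0 = 19
Theo: 9·4 + 3·0 + 7·3 + 4·4 = 73
Kwame has the highest Borda score (109).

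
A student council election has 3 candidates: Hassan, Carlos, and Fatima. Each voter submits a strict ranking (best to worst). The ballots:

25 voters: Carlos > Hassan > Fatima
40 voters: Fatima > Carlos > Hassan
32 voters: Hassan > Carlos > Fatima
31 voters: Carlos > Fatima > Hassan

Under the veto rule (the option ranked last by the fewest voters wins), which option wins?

Last-place votes: Hassan 71, Carlos 0, Fatima 57.
Carlos is ranked last by the fewest voters, so Carlos wins.

Carlos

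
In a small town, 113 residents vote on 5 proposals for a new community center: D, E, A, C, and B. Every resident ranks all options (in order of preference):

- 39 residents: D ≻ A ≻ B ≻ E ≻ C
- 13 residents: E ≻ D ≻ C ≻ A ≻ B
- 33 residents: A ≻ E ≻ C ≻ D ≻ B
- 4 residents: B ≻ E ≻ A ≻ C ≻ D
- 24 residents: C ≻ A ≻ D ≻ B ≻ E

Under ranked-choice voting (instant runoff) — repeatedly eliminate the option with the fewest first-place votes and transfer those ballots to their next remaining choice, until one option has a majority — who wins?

A

Round 1: D 39, E 13, A 33, C 24, B 4. Eliminate B.
Round 2: D 39, E 17, A 33, C 24. Eliminate E.
Round 3: D 52, A 37, C 24. Eliminate C.
Round 4: D 52, A 61. A has a majority.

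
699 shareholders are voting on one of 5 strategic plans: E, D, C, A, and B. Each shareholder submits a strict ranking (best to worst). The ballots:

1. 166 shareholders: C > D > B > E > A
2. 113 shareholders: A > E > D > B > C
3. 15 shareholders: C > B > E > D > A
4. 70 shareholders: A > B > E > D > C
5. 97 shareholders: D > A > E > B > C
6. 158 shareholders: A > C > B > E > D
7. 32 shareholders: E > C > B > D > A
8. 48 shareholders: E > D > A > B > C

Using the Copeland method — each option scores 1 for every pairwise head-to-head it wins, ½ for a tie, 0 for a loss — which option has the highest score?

E: beats D and C; loses to A and B → score 2.
D: beats A and B; loses to E and C → score 2.
C: beats D and B; loses to E and A → score 2.
A: beats E, C, and B; loses to D → score 3.
B: beats E; loses to D, C, and A → score 1.
A has the best pairwise record.

A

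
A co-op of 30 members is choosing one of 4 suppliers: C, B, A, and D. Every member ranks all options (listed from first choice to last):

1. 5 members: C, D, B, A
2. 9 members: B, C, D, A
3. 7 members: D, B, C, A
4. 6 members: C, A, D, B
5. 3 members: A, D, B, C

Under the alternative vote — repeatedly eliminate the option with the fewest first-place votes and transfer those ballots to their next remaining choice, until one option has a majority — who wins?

Round 1: C 11, B 9, A 3, D 7. Eliminate A.
Round 2: C 11, B 9, D 10. Eliminate B.
Round 3: C 20, D 10. C has a majority.

C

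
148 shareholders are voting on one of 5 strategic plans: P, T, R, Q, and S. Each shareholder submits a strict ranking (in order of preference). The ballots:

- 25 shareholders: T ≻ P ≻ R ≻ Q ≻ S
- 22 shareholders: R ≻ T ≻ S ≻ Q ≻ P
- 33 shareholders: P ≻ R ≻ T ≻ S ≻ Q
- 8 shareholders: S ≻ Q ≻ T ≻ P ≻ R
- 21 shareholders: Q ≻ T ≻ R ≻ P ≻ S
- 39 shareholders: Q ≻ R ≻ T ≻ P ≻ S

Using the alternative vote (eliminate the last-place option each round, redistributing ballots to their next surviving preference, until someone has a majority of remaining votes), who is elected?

T

Round 1: P 33, T 25, R 22, Q 60, S 8. Eliminate S.
Round 2: P 33, T 25, R 22, Q 68. Eliminate R.
Round 3: P 33, T 47, Q 68. Eliminate P.
Round 4: T 80, Q 68. T has a majority.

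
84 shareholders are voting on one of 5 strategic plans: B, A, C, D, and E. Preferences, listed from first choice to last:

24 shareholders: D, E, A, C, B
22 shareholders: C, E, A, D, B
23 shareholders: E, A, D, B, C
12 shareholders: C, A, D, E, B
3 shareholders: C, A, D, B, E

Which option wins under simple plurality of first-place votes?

C

First-place votes: B 0, A 0, C 37, D 24, E 23.
C has the most first-place votes.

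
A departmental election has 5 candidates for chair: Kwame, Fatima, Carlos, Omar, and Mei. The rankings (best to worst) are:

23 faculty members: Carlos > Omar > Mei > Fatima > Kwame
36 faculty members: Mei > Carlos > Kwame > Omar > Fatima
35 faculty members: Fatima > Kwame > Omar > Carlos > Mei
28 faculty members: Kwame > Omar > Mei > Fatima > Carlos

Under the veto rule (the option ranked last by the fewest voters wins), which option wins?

Last-place votes: Kwame 23, Fatima 36, Carlos 28, Omar 0, Mei 35.
Omar is ranked last by the fewest voters, so Omar wins.

Omar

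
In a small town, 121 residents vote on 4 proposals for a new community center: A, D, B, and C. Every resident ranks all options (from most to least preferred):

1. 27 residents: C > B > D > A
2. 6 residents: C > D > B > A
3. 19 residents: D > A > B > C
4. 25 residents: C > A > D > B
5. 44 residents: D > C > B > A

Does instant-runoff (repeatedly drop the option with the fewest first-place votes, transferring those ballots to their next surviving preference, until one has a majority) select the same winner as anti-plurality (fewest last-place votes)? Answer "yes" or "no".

yes

Instant-runoff — R1 A 0, D 63, B 0, C 58 (D winner). Winner: D.
Anti-plurality — last-place votes: A 77, D 0, B 25, C 19. Winner: D.
The two methods agree.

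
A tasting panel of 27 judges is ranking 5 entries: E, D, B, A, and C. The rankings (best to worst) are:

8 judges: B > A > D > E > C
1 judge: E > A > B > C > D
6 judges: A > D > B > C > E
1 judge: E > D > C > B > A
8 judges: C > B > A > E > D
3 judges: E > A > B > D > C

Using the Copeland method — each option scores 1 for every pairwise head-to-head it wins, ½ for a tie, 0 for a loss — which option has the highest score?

E: loses to D, B, A, and C → score 0.
D: beats E and C; loses to B and A → score 2.
B: beats E, D, A, and C → score 4.
A: beats E, D, and C; loses to B → score 3.
C: beats E; loses to D, B, and A → score 1.
B has the best pairwise record.

B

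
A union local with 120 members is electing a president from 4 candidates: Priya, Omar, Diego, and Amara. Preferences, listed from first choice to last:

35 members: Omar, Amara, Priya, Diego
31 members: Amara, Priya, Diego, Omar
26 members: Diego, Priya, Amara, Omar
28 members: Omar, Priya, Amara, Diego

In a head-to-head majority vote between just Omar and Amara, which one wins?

Voters preferring Omar to Amara: 63; preferring Amara to Omar: 57.
Omar wins the head-to-head.

Omar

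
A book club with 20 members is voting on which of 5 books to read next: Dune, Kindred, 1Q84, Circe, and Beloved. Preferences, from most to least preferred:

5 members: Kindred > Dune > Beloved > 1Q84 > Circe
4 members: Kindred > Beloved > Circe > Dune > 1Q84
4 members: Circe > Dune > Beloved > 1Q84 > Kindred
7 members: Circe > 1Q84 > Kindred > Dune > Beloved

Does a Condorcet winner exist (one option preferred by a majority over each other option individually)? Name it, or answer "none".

Circe

Circe vs Dune: 15–5 for Circe.
Circe vs Kindred: 11–9 for Circe.
Circe vs 1Q84: 15–5 for Circe.
Circe vs Beloved: 11–9 for Circe.
Circe beats every other option head-to-head.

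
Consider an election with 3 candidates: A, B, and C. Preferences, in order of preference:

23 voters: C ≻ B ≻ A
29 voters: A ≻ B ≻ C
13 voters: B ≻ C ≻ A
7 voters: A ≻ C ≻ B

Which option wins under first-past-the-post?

A

First-place votes: A 36, B 13, C 23.
A has the most first-place votes.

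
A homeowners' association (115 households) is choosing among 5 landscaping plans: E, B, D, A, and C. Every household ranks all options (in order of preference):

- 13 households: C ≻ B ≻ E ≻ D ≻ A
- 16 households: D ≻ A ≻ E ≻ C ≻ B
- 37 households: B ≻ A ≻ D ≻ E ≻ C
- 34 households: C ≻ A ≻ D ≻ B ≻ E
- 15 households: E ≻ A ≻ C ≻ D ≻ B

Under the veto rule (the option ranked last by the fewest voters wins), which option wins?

Last-place votes: E 34, B 31, D 0, A 13, C 37.
D is ranked last by the fewest voters, so D wins.

D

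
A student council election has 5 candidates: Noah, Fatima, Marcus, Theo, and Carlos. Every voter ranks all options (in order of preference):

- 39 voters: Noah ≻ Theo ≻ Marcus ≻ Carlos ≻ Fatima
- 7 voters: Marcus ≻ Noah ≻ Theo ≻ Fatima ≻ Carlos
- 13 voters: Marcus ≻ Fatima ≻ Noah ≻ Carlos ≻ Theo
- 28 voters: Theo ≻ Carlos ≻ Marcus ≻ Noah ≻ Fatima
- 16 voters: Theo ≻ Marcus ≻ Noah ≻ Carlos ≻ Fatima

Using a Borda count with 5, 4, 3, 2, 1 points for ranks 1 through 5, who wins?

Theo

Noah: 39·5 + 7·4 + 13·3 + 28·2 + 16·3 = 366
Fatima: 39·1 + 7·2 + 13·4 + 28·1 + 16·1 = 149
Marcus: 39·3 + 7·5 + 13·5 + 28·3 + 16·4 = 365
Theo: 39·4 + 7·3 + 13·1 + 28·5 + 16·5 = 410
Carlos: 39·2 + 7·1 + 13·2 + 28·4 + 16·2 = 255
Theo has the highest Borda score (410).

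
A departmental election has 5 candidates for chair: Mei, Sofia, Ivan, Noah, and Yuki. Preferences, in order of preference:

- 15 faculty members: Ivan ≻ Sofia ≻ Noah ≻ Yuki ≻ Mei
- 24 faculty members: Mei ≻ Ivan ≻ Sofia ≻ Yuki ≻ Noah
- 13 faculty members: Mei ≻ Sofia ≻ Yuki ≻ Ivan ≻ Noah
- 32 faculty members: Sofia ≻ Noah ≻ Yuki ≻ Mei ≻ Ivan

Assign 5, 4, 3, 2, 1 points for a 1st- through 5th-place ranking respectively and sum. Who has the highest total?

Mei: 15·1 + 24·5 + 13·5 + 32·2 = 264
Sofia: 15·4 + 24·3 + 13·4 + 32·5 = 344
Ivan: 15·5 + 24·4 + 13·2 + 32·1 = 229
Noah: 15·3 + 24·1 + 13·1 + 32·4 = 210
Yuki: 15·2 + 24·2 + 13·3 + 32·3 = 213
Sofia has the highest Borda score (344).

Sofia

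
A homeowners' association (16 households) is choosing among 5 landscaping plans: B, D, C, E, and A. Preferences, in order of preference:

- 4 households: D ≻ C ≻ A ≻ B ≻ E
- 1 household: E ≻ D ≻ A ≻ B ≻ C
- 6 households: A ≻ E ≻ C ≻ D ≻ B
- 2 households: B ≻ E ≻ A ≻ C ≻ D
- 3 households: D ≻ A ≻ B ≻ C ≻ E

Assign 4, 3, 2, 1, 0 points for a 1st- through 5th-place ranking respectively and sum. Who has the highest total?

A

B: 4·1 + 1·1 + 6·0 + 2·4 + 3·2 = 19
D: 4·4 + 1·3 + 6·1 + 2·0 + 3·4 = 37
C: 4·3 + 1·0 + 6·2 + 2·1 + 3·1 = 29
E: 4·0 + 1·4 + 6·3 + 2·3 + 3·0 = 28
A: 4·2 + 1·2 + 6·4 + 2·2 + 3·3 = 47
A has the highest Borda score (47).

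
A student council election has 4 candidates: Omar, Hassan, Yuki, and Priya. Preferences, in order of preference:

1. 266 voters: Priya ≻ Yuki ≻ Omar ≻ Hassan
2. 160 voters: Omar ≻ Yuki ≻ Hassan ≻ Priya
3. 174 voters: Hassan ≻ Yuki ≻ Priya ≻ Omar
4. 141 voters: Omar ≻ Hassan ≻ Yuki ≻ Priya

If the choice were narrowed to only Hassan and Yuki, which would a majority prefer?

Voters preferring Hassan to Yuki: 315; preferring Yuki to Hassan: 426.
Yuki wins the head-to-head.

Yuki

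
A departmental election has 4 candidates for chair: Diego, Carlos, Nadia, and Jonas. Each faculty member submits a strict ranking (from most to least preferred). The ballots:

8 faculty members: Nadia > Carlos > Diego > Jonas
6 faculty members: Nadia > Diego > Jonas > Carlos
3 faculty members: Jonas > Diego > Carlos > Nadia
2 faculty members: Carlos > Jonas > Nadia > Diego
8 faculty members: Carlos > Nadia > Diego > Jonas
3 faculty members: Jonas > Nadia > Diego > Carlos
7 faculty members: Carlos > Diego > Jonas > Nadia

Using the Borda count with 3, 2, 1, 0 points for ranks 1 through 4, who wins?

Carlos

Diego: 8·1 + 6·2 + 3·2 + 2·0 + 8·1 + 3·1 + 7·2 = 51
Carlos: 8·2 + 6·0 + 3·1 + 2·3 + 8·3 + 3·0 + 7·3 = 70
Nadia: 8·3 + 6·3 + 3·0 + 2·1 + 8·2 + 3·2 + 7·0 = 66
Jonas: 8·0 + 6·1 + 3·3 + 2·2 + 8·0 + 3·3 + 7·1 = 35
Carlos has the highest Borda score (70).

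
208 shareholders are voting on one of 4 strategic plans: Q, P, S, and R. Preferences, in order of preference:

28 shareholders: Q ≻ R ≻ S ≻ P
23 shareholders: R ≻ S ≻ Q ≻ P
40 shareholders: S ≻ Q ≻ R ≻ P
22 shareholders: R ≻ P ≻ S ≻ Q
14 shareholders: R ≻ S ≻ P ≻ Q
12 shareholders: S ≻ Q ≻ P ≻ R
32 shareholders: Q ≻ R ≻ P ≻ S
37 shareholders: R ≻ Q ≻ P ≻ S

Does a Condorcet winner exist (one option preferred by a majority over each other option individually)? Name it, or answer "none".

none

Checking pairwise contests:
S beats Q 111–97.
Q beats P 172–36.
R beats S 156–52.
Q beats R 112–96.
Every option loses at least one head-to-head, so there is no Condorcet winner.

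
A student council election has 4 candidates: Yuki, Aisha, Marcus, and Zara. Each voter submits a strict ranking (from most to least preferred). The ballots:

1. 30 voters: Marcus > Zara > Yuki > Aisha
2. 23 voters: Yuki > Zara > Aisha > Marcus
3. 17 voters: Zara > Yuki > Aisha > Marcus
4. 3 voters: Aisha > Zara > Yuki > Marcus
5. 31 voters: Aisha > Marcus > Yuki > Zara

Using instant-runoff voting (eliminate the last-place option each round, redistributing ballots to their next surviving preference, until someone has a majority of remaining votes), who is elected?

Round 1: Yuki 23, Aisha 34, Marcus 30, Zara 17. Eliminate Zara.
Round 2: Yuki 40, Aisha 34, Marcus 30. Eliminate Marcus.
Round 3: Yuki 70, Aisha 34. Yuki has a majority.

Yuki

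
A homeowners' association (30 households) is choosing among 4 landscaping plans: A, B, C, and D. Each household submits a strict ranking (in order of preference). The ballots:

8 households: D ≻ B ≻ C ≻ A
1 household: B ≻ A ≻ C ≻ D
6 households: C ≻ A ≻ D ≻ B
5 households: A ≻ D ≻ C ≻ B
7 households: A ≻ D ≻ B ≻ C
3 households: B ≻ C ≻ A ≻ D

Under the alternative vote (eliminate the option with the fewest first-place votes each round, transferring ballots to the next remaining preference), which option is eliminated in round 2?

Round 1: A 12, B 4, C 6, D 8. Eliminate B.
Round 2: A 13, C 9, D 8. Eliminate D.

D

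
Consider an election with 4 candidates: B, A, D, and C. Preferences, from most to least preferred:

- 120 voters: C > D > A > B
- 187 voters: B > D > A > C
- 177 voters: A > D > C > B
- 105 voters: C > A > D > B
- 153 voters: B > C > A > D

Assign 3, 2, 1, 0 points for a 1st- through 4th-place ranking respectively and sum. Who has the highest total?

A

B: 120·0 + 187·3 + 177·0 + 105·0 + 153·3 = 1020
A: 120·1 + 187·1 + 177·3 + 105·2 + 153·1 = 1201
D: 120·2 + 187·2 + 177·2 + 105·1 + 153·0 = 1073
C: 120·3 + 187·0 + 177·1 + 105·3 + 153·2 = 1158
A has the highest Borda score (1201).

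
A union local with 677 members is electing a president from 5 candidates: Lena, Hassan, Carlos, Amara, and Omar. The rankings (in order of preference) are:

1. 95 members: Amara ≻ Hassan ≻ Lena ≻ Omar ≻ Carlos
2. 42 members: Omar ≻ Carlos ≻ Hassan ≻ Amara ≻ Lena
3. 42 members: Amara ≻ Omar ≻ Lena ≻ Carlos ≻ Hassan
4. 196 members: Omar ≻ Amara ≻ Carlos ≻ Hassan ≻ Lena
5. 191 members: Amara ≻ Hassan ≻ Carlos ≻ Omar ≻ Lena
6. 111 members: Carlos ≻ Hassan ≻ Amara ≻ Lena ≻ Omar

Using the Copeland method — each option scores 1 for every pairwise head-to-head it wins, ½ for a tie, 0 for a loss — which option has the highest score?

Lena: loses to Hassan, Carlos, Amara, and Omar → score 0.
Hassan: beats Lena and Omar; loses to Carlos and Amara → score 2.
Carlos: beats Lena and Hassan; loses to Amara and Omar → score 2.
Amara: beats Lena, Hassan, Carlos, and Omar → score 4.
Omar: beats Lena and Carlos; loses to Hassan and Amara → score 2.
Amara has the best pairwise record.

Amara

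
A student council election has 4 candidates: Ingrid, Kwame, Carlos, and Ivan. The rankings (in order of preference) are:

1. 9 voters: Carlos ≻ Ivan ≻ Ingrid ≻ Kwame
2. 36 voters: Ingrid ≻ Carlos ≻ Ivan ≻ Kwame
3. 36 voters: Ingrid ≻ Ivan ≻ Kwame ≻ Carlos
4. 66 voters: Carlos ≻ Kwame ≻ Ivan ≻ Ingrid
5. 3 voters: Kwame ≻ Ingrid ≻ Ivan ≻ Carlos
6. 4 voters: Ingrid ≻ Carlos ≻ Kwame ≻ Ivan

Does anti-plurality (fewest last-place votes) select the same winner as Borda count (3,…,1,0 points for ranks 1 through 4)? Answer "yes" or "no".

Anti-plurality — last-place votes: Ingrid 66, Kwame 45, Carlos 39, Ivan 4. Winner: Ivan.
Borda — scores: Ingrid 243, Kwame 181, Carlos 305, Ivan 195. Winner: Carlos.
The two methods disagree.

no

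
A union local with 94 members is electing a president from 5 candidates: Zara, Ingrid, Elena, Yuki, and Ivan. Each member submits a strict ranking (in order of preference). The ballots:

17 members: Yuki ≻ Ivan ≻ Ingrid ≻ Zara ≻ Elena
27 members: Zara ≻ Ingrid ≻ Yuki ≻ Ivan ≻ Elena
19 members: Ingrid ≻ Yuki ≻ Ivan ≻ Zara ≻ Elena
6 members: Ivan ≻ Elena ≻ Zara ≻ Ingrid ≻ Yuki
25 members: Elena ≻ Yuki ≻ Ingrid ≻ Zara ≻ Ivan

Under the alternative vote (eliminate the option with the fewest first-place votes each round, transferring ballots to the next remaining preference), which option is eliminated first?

Round 1: Zara 27, Ingrid 19, Elena 25, Yuki 17, Ivan 6. Eliminate Ivan.

Ivan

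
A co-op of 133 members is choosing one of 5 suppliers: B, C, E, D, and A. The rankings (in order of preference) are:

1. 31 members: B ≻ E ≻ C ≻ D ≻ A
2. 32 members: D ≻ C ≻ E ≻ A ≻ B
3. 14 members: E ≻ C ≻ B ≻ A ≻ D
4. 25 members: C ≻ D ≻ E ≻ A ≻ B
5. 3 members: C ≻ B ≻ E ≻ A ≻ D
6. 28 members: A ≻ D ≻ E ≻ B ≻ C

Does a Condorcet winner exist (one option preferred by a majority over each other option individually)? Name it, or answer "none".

none

Checking pairwise contests:
C beats B 74–59.
E beats C 73–60.
D beats E 85–48.
C beats D 73–60.
C beats A 105–28.
Every option loses at least one head-to-head, so there is no Condorcet winner.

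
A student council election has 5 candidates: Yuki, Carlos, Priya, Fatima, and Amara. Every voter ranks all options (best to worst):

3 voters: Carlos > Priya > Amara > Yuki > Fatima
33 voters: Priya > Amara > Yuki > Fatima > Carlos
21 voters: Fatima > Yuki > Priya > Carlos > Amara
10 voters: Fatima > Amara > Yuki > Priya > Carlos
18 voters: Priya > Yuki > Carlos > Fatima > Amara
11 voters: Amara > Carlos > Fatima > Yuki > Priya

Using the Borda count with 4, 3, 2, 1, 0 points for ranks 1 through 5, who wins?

Priya

Yuki: 3·1 + 33·2 + 21·3 + 10·2 + 18·3 + 11·1 = 217
Carlos: 3·4 + 33·0 + 21·1 + 10·0 + 18·2 + 11·3 = 102
Priya: 3·3 + 33·4 + 21·2 + 10·1 + 18·4 + 11·0 = 265
Fatima: 3·0 + 33·1 + 21·4 + 10·4 + 18·1 + 11·2 = 197
Amara: 3·2 + 33·3 + 21·0 + 10·3 + 18·0 + 11·4 = 179
Priya has the highest Borda score (265).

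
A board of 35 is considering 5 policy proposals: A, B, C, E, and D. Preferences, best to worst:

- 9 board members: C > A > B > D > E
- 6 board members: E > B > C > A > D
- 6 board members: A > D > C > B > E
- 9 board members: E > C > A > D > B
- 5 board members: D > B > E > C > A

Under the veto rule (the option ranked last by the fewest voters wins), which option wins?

C

Last-place votes: A 5, B 9, C 0, E 15, D 6.
C is ranked last by the fewest voters, so C wins.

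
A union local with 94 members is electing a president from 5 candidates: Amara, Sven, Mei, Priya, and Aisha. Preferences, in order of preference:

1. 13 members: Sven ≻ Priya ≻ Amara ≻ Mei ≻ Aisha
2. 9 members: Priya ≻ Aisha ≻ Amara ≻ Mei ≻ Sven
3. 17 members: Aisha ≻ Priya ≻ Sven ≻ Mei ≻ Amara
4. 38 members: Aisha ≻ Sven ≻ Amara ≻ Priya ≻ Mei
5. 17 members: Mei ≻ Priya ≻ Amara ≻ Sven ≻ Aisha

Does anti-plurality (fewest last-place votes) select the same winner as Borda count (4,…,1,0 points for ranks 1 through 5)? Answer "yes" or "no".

no

Anti-plurality — last-place votes: Amara 17, Sven 9, Mei 38, Priya 0, Aisha 30. Winner: Priya.
Borda — scores: Amara 154, Sven 217, Mei 107, Priya 215, Aisha 247. Winner: Aisha.
The two methods disagree.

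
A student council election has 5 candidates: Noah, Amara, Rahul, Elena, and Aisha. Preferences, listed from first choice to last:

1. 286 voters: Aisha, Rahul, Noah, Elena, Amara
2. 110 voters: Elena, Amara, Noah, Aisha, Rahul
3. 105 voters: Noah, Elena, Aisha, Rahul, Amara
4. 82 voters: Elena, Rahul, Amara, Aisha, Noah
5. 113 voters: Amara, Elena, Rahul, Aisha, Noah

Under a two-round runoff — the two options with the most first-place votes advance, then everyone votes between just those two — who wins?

Elena

Round 1 first-place votes: Noah 105, Amara 113, Rahul 0, Elena 192, Aisha 286.
Aisha and Elena advance.
Runoff: Aisha is preferred to Elena by 286 voters; Elena by 410.
Elena wins the runoff.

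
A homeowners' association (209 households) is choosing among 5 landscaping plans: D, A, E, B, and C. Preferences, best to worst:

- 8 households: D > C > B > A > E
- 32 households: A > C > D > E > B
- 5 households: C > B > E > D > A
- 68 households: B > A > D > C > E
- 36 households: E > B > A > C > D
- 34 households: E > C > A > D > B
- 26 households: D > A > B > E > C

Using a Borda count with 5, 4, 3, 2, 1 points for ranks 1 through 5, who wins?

D: 8·5 + 32·3 + 5·2 + 68·3 + 36·1 + 34·2 + 26·5 = 584
A: 8·2 + 32·5 + 5·1 + 68·4 + 36·3 + 34·3 + 26·4 = 767
E: 8·1 + 32·2 + 5·3 + 68·1 + 36·5 + 34·5 + 26·2 = 557
B: 8·3 + 32·1 + 5·4 + 68·5 + 36·4 + 34·1 + 26·3 = 672
C: 8·4 + 32·4 + 5·5 + 68·2 + 36·2 + 34·4 + 26·1 = 555
A has the highest Borda score (767).

A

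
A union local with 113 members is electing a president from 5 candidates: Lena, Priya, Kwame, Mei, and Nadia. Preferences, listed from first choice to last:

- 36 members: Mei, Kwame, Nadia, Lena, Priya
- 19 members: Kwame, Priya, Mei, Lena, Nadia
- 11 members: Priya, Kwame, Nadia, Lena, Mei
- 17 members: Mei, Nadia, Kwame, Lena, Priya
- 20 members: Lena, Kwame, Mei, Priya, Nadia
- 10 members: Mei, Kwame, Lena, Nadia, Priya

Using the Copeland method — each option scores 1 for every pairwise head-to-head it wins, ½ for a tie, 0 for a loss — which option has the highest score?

Mei

Lena: beats Priya; loses to Kwame, Mei, and Nadia → score 1.
Priya: loses to Lena, Kwame, Mei, and Nadia → score 0.
Kwame: beats Lena, Priya, and Nadia; loses to Mei → score 3.
Mei: beats Lena, Priya, Kwame, and Nadia → score 4.
Nadia: beats Lena and Priya; loses to Kwame and Mei → score 2.
Mei has the best pairwise record.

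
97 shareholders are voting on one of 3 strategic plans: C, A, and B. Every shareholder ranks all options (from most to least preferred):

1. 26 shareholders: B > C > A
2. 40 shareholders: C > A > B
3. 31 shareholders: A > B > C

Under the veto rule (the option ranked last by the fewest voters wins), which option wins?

A

Last-place votes: C 31, A 26, B 40.
A is ranked last by the fewest voters, so A wins.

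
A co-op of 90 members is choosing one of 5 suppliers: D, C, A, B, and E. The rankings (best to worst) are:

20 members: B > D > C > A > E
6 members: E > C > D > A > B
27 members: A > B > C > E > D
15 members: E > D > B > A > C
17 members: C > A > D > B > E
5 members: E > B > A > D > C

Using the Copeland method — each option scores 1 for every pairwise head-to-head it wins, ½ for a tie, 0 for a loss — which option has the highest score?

A

D: loses to C, A, B, and E → score 0.
C: beats D and E; loses to A and B → score 2.
A: beats D, C, B, and E → score 4.
B: beats D, C, and E; loses to A → score 3.
E: beats D; loses to C, A, and B → score 1.
A has the best pairwise record.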